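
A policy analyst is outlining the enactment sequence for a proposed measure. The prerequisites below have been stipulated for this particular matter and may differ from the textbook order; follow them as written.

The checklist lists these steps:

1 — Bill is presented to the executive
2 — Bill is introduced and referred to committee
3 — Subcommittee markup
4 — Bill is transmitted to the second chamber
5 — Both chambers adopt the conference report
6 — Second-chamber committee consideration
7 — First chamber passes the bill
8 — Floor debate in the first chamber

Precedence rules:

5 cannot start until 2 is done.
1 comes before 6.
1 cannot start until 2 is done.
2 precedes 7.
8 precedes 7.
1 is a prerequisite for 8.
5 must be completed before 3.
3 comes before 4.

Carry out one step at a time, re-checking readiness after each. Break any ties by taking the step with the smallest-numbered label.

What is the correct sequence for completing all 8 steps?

Only 2 has no prerequisites, so it is first.
1 and 5 are both available; 1 has the earlier label → 1.
6 and 8 now also ready, so the ready set is {5, 6, 8}; 5 has the earlier label → 5.
3 now also ready, so the ready set is {3, 6, 8}; 3 has the earlier label → 3.
Now 4, 6 and 8 have their prerequisites met. 4 has the earlier label, so 4 next.
Now 6 and 8 have their prerequisites met. 6 has the earlier label, so 6 next.
That leaves 8 as the only ready step → 8.
7 is the only step now ready → 7.

2, 1, 5, 3, 4, 6, 8, 7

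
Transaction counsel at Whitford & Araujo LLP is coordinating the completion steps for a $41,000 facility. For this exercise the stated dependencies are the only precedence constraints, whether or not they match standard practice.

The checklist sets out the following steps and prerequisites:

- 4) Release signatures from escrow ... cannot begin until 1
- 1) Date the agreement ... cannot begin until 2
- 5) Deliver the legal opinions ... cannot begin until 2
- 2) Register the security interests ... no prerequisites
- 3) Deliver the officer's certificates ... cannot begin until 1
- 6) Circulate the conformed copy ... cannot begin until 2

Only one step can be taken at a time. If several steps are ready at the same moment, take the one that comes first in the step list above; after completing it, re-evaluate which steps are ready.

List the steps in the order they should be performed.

2 1 4 5 3 6

2 is the only step with nothing outstanding, so it goes first.
Now 1, 5 and 6 have their prerequisites met. 1 is listed earlier, so 1 next.
Now 4, 5, 3 and 6 have their prerequisites met. 4 is listed earlier, so 4 next.
Ready: 5, 3 and 6. 5 is listed earlier → 5.
3 and 6 are both available; 3 is listed earlier → 3.
6 is the only step now ready → 6.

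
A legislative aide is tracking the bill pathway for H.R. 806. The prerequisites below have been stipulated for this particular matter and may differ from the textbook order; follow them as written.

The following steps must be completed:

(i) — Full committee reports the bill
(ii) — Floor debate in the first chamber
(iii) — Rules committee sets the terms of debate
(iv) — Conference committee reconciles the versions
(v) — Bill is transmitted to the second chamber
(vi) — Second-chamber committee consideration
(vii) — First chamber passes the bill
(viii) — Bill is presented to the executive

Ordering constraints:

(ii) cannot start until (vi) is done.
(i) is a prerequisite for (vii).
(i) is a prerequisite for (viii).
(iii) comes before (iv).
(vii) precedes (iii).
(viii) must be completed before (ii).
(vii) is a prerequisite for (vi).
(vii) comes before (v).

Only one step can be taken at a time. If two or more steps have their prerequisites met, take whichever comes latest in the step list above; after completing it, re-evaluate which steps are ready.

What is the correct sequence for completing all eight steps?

(i) has no prerequisites → (i) first.
Ready: (viii) and (vii). (viii) is listed later → (viii).
(vii) needed (i), now all done → (vii).
Ready: (vi), (v) and (iii). (vi) is listed later → (vi).
(v), (iii) and (ii) are all available; (v) is listed later → (v).
(iii) and (ii) are both available; (iii) is listed later → (iii).
(iv) and (ii) are both available; (iv) is listed later → (iv).
(ii) needed (viii) and (vi), now all done → (ii).

(i), (viii), (vii), (vi), (v), (iii), (iv), (ii)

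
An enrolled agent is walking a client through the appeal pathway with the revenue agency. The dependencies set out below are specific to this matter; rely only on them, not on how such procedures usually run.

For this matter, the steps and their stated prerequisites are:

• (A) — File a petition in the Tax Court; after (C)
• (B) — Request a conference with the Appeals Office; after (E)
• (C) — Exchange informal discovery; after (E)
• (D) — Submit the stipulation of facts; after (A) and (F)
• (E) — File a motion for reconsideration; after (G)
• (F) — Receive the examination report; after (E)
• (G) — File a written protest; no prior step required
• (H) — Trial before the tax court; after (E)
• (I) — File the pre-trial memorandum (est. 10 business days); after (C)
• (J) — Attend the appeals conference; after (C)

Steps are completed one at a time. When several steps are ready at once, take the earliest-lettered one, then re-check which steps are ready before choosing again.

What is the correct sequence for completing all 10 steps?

Only (G) has no prerequisites, so it is first.
(E) needed (G), now all done → (E).
Now (B), (C), (F) and (H) have their prerequisites met. (B) has the earlier label, so (B) next.
Now (C), (F) and (H) have their prerequisites met. (C) has the earlier label, so (C) next.
Now (A), (F), (H), (I) and (J) have their prerequisites met. (A) has the earlier label, so (A) next.
Ready: (F), (H), (I) and (J). (F) has the earlier label → (F).
(D) now also ready, so the ready set is {(D), (H), (I), (J)}; (D) has the earlier label → (D).
Now (H), (I) and (J) have their prerequisites met. (H) has the earlier label, so (H) next.
Ready: (I) and (J). (I) has the earlier label → (I).
Next only (J) has its prerequisites met → (J).

(G) (E) (B) (C) (A) (F) (D) (H) (I) (J)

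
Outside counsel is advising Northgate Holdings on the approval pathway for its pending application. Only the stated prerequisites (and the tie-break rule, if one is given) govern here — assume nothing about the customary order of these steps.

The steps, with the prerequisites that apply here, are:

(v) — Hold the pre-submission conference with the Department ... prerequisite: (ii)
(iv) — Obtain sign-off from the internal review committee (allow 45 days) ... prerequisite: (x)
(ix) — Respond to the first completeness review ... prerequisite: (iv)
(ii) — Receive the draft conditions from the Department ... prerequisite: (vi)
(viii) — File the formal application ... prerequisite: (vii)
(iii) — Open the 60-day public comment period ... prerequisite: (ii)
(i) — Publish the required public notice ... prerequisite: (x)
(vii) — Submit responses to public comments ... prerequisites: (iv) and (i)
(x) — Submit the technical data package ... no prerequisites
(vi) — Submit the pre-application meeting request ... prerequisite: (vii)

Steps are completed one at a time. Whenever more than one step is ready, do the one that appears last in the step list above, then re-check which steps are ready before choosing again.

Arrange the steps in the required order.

(x) has no prerequisites → (x) first.
Now (i) and (iv) have their prerequisites met. (i) is listed later, so (i) next.
(iv) is the only step now ready → (iv).
Ready: (vii) and (ix). (vii) is listed later → (vii).
(vi), (viii) and (ix) are all available; (vi) is listed later → (vi).
(ii) now also ready, so the ready set is {(viii), (ii), (ix)}; (viii) is listed later → (viii).
Ready: (ii) and (ix). (ii) is listed later → (ii).
Now (iii), (ix) and (v) have their prerequisites met. (iii) is listed later, so (iii) next.
(ix) and (v) are both available; (ix) is listed later → (ix).
Next only (v) has its prerequisites met → (v).

(x), (i), (iv), (vii), (vi), (viii), (ii), (iii), (ix), (v)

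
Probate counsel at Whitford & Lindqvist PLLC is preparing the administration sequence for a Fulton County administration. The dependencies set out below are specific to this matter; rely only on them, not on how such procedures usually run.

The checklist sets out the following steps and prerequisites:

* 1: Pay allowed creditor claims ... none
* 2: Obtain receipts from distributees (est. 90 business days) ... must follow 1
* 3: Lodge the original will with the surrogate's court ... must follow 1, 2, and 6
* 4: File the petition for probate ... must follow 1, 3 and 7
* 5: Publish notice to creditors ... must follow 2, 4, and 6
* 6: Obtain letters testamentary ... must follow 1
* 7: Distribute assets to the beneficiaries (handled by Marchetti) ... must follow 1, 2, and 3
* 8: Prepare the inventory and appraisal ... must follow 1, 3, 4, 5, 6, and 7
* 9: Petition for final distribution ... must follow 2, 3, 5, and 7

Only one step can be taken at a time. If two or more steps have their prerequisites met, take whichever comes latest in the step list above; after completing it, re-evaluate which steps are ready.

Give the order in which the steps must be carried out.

Only 1 has no prerequisites, so it is first.
6 and 2 are both available; 6 is listed later → 6.
2 is the only step now ready → 2.
That leaves 3 as the only ready step → 3.
7 needed 3, 2 and 1, now all done → 7.
Next only 4 has its prerequisites met → 4.
Next only 5 has its prerequisites met → 5.
Ready: 9 and 8. 9 is listed later → 9.
8 needed 7, 6, 5, 4, 3 and 1, now all done → 8.

1, 6, 2, 3, 7, 4, 5, 9, 8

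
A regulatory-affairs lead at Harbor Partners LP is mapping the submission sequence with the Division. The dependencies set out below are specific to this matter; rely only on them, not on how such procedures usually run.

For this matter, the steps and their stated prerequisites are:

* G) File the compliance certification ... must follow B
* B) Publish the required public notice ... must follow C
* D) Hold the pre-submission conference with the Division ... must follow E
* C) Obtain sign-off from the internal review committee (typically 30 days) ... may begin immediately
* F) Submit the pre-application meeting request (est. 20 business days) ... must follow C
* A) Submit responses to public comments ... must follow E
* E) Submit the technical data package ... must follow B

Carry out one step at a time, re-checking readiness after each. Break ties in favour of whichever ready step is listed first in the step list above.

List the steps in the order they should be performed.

C, B, G, F, E, D, A

C has no prerequisites → C first.
Now B and F have their prerequisites met. B is listed earlier, so B next.
Now G, F and E have their prerequisites met. G is listed earlier, so G next.
F and E are both available; F is listed earlier → F.
Next only E has its prerequisites met → E.
Ready: D and A. D is listed earlier → D.
A needed E, now all done → A.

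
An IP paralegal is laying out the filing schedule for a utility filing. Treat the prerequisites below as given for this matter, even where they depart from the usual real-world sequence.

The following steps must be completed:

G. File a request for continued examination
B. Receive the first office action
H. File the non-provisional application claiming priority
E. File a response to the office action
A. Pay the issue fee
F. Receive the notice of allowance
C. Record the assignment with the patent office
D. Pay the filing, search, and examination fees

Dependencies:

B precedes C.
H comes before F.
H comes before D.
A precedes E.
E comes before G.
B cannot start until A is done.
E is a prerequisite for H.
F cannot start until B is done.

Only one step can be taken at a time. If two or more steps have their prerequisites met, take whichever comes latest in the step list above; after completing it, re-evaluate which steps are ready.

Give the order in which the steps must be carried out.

Only A has no prerequisites, so it is first.
E and B are both available; E is listed later → E.
Now H, B and G have their prerequisites met. H is listed later, so H next.
Now D, B and G have their prerequisites met. D is listed later, so D next.
B and G are both available; B is listed later → B.
C and F now also ready, so the ready set is {C, F, G}; C is listed later → C.
Ready: F and G. F is listed later → F.
That leaves G as the only ready step → G.

A E H D B C F G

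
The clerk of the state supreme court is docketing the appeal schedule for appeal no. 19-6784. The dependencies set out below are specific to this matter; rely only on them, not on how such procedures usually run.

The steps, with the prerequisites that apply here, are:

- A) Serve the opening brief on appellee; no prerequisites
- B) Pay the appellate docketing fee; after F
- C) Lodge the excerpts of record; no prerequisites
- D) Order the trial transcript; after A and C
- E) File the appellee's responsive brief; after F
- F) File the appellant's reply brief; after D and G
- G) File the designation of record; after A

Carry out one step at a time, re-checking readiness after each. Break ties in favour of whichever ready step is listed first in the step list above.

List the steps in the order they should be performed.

A C D G F B E

Nothing is required for A and C. A is listed earlier → A first.
Now C and G have their prerequisites met. C is listed earlier, so C next.
D now also ready, so the ready set is {D, G}; D is listed earlier → D.
G is the only step now ready → G.
F needed D and G, now all done → F.
Ready: B and E. B is listed earlier → B.
That leaves E as the only ready step → E.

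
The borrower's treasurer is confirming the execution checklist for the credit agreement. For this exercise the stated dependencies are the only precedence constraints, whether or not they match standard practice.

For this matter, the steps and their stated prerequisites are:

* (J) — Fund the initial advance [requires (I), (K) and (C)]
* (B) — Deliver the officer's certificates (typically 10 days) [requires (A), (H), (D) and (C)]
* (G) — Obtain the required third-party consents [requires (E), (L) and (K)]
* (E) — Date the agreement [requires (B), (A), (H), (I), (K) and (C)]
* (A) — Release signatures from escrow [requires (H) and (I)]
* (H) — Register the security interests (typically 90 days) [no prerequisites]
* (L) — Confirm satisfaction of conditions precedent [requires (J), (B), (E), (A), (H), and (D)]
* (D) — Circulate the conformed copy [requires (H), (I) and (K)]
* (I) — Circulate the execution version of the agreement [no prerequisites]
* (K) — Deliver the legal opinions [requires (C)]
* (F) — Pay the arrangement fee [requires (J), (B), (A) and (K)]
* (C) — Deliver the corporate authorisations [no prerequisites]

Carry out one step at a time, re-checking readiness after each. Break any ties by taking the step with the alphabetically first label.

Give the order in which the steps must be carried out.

(C), (H), (I), (A), (K), (D), (B), (E), (J), (F), (L), (G)

(C), (H) and (I) have no prerequisites; (C) has the earlier label, so (C) is first.
(H), (I) and (K) are all available; (H) has the earlier label → (H).
Ready: (I) and (K). (I) has the earlier label → (I).
(A) and (K) are both available; (A) has the earlier label → (A).
(K) needed (C), now all done → (K).
Ready: (D) and (J). (D) has the earlier label → (D).
Now (B) and (J) have their prerequisites met. (B) has the earlier label, so (B) next.
Now (E) and (J) have their prerequisites met. (E) has the earlier label, so (E) next.
That leaves (J) as the only ready step → (J).
Ready: (F) and (L). (F) has the earlier label → (F).
Next only (L) has its prerequisites met → (L).
(G) needed (E), (K) and (L), now all done → (G).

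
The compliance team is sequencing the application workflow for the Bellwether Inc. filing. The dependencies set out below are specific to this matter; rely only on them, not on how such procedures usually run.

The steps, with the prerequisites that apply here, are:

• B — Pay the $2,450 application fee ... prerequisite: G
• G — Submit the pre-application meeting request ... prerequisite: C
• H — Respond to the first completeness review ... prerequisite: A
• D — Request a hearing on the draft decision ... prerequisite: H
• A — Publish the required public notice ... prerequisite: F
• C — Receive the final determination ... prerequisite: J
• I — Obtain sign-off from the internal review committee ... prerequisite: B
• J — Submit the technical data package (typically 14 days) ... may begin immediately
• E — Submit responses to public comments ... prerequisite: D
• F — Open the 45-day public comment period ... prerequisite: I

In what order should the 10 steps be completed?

J, C, G, B, I, F, A, H, D, E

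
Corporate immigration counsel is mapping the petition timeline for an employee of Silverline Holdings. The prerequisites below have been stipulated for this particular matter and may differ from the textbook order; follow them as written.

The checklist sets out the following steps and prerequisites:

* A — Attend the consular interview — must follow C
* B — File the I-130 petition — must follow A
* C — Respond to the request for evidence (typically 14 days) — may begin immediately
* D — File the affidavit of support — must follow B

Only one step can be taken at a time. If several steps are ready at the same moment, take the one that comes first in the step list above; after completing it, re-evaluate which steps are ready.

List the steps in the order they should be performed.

C has no prerequisites → C first.
A needed C, now all done → A.
B is the only step now ready → B.
D needed B, now all done → D.

C → A → B → D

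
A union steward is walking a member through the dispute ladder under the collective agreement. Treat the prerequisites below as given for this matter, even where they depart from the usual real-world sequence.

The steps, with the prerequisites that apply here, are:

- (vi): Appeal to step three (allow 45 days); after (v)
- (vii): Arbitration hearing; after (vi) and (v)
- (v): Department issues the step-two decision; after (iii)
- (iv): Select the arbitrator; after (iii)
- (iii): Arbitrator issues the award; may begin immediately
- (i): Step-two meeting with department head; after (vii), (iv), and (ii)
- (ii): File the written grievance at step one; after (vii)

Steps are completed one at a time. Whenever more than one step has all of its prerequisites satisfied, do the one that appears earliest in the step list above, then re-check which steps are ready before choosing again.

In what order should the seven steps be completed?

(iii) (v) (vi) (vii) (iv) (ii) (i)

Only (iii) has no prerequisites, so it is first.
Ready: (v) and (iv). (v) is listed earlier → (v).
Ready: (vi) and (iv). (vi) is listed earlier → (vi).
(vii) now also ready, so the ready set is {(vii), (iv)}; (vii) is listed earlier → (vii).
(ii) now also ready, so the ready set is {(iv), (ii)}; (iv) is listed earlier → (iv).
(ii) is the only step now ready → (ii).
(i) is the only step now ready → (i).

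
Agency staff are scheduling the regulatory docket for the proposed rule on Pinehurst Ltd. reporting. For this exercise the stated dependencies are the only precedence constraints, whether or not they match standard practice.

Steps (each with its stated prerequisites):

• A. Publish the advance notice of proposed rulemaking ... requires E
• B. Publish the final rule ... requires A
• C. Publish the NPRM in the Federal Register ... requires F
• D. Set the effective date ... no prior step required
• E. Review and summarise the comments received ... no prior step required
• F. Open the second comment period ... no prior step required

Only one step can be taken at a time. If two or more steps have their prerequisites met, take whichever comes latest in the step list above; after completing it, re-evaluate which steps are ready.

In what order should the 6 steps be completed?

F → E → D → C → A → B

Nothing is required for F, E and D. F is listed later → F first.
Ready: E, D and C. E is listed later → E.
Ready: D, C and A. D is listed later → D.
C and A are both available; C is listed later → C.
Next only A has its prerequisites met → A.
B needed A, now all done → B.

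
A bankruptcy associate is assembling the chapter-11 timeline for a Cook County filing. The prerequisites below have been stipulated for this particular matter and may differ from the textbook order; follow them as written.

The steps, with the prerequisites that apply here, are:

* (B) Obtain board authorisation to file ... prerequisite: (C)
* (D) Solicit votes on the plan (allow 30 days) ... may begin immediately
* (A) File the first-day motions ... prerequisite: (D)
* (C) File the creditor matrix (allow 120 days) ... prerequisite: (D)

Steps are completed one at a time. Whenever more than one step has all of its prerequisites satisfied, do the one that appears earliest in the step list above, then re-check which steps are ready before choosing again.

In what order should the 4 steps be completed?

(D), (A), (C), (B)

(D) has no prerequisites → (D) first.
Now (A) and (C) have their prerequisites met. (A) is listed earlier, so (A) next.
(C) is the only step now ready → (C).
Next only (B) has its prerequisites met → (B).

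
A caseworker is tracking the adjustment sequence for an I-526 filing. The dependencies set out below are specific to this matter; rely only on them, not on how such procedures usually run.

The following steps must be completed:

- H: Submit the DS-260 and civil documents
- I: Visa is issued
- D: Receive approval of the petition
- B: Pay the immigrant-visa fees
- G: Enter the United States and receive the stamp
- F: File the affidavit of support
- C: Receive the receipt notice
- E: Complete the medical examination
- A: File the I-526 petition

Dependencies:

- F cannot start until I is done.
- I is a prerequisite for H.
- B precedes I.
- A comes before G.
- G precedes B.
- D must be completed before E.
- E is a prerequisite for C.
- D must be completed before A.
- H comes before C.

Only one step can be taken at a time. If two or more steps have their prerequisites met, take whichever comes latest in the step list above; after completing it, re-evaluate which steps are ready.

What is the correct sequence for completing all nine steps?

D has no prerequisites → D first.
Now A and E have their prerequisites met. A is listed later, so A next.
G now also ready, so the ready set is {E, G}; E is listed later → E.
G needed A, now all done → G.
B is the only step now ready → B.
I needed B, now all done → I.
Now F and H have their prerequisites met. F is listed later, so F next.
H needed I, now all done → H.
C needed E and H, now all done → C.

D, A, E, G, B, I, F, H, C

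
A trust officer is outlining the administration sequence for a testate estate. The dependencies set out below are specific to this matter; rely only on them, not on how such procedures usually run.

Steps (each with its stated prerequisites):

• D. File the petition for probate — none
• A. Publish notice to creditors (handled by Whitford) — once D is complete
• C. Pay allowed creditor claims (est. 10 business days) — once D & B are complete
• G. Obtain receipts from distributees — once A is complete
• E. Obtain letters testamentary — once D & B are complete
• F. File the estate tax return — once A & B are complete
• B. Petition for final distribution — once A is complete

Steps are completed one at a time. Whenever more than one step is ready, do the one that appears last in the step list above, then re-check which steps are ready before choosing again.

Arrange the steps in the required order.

D, A, B, F, E, G, C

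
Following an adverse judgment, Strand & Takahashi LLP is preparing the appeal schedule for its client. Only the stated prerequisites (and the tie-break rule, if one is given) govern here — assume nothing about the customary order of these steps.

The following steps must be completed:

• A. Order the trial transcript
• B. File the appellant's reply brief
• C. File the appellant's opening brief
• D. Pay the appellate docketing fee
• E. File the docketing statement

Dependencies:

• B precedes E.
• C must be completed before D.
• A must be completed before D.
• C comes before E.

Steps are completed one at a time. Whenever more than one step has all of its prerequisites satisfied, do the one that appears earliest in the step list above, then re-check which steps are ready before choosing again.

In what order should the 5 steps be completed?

A, B, C, D, E

Nothing is required for A, B and C. A is listed earlier → A first.
Now B and C have their prerequisites met. B is listed earlier, so B next.
C is the only step now ready → C.
Ready: D and E. D is listed earlier → D.
E needed B and C, now all done → E.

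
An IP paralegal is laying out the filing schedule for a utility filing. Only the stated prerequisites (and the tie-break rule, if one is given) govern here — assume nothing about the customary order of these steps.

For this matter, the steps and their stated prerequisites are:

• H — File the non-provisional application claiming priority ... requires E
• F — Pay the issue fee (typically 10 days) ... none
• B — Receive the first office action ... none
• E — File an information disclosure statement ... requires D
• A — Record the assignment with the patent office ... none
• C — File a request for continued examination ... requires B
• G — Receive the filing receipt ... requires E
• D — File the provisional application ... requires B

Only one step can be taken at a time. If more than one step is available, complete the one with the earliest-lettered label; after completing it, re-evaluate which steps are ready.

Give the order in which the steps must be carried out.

Nothing is required for A, B and F. A has the earlier label → A first.
B and F are both available; B has the earlier label → B.
C, D and F are all available; C has the earlier label → C.
Ready: D and F. D has the earlier label → D.
E now also ready, so the ready set is {E, F}; E has the earlier label → E.
Now F, G and H have their prerequisites met. F has the earlier label, so F next.
G and H are both available; G has the earlier label → G.
Next only H has its prerequisites met → H.

A → B → C → D → E → F → G → H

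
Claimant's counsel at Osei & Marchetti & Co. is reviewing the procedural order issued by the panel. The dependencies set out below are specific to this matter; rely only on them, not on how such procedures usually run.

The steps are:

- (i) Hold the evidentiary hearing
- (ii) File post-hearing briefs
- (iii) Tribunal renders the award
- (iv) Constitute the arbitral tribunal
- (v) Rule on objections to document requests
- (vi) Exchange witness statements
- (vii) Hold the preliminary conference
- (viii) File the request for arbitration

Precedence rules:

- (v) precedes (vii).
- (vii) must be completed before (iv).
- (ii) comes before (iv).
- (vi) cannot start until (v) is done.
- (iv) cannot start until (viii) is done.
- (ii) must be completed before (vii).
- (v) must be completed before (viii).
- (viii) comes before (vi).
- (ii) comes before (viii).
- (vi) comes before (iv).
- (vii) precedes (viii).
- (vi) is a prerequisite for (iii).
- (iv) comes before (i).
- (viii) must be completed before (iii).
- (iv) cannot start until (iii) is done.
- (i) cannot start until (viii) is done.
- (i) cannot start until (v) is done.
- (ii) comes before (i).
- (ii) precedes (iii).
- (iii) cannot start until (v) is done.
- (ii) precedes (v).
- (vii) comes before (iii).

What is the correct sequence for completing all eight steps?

(ii), (v), (vii), (viii), (vi), (iii), (iv), (i)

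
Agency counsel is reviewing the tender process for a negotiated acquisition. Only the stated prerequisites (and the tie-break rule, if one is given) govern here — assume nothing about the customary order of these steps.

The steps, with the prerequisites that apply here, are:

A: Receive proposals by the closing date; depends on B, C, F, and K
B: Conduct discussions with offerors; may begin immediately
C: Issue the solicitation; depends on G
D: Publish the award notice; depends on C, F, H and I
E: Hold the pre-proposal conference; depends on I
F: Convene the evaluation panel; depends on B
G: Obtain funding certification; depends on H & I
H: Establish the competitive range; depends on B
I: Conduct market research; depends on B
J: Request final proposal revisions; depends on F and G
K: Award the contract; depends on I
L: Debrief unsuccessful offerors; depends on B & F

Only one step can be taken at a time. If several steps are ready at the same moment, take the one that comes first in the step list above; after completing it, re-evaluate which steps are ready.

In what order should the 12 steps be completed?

B, F, H, I, E, G, C, D, J, K, A, L

B is the only step with nothing outstanding, so it goes first.
Ready: F, H and I. F is listed earlier → F.
L now also ready, so the ready set is {H, I, L}; H is listed earlier → H.
Ready: I and L. I is listed earlier → I.
E, G and K now also ready, so the ready set is {E, G, K, L}; E is listed earlier → E.
G, K and L are all available; G is listed earlier → G.
C and J now also ready, so the ready set is {C, J, K, L}; C is listed earlier → C.
Ready: D, J, K and L. D is listed earlier → D.
Now J, K and L have their prerequisites met. J is listed earlier, so J next.
Now K and L have their prerequisites met. K is listed earlier, so K next.
A now also ready, so the ready set is {A, L}; A is listed earlier → A.
That leaves L as the only ready step → L.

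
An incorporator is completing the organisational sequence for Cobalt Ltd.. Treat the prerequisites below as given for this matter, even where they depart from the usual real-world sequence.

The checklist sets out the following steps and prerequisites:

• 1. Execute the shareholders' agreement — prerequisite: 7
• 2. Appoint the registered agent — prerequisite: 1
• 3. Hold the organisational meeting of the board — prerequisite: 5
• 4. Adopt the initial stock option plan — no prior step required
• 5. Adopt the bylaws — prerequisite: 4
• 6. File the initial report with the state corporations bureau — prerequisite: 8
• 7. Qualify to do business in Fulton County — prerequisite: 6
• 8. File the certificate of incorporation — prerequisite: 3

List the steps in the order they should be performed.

4 has no prerequisites → 4 first.
5 needed 4, now all done → 5.
3 needed 5, now all done → 3.
Next only 8 has its prerequisites met → 8.
6 needed 8, now all done → 6.
7 is the only step now ready → 7.
That leaves 1 as the only ready step → 1.
That leaves 2 as the only ready step → 2.

4 → 5 → 3 → 8 → 6 → 7 → 1 → 2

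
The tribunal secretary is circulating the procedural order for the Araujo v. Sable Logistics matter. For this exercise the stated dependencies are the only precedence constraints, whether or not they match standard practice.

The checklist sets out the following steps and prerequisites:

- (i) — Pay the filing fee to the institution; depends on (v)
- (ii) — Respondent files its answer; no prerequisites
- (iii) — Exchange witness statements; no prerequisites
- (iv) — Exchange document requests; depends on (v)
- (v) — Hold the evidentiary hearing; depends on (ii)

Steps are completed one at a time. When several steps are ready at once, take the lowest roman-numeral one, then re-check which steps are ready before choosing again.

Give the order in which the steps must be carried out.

Nothing is required for (ii) and (iii). (ii) has the earlier label → (ii) first.
(v) now also ready, so the ready set is {(iii), (v)}; (iii) has the earlier label → (iii).
That leaves (v) as the only ready step → (v).
Ready: (i) and (iv). (i) has the earlier label → (i).
(iv) needed (v), now all done → (iv).

(ii), (iii), (v), (i), (iv)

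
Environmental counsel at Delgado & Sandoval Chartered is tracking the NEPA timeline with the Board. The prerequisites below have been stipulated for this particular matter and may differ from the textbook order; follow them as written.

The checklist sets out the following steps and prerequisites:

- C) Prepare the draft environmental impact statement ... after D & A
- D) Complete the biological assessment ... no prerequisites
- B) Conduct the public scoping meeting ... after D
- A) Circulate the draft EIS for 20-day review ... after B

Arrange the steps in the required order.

D has no prerequisites → D first.
B needed D, now all done → B.
A is the only step now ready → A.
That leaves C as the only ready step → C.

D B A C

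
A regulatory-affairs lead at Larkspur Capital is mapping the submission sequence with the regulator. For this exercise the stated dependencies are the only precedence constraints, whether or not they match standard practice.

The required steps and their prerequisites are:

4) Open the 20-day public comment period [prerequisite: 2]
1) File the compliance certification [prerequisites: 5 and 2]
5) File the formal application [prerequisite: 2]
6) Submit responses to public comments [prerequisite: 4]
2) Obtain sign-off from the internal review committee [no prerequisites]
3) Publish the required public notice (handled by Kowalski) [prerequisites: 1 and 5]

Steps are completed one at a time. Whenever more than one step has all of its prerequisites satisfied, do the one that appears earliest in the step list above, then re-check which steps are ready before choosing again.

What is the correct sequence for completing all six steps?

2 has no prerequisites → 2 first.
Ready: 4 and 5. 4 is listed earlier → 4.
6 now also ready, so the ready set is {5, 6}; 5 is listed earlier → 5.
1 now also ready, so the ready set is {1, 6}; 1 is listed earlier → 1.
6 and 3 are both available; 6 is listed earlier → 6.
Next only 3 has its prerequisites met → 3.

2, 4, 5, 1, 6, 3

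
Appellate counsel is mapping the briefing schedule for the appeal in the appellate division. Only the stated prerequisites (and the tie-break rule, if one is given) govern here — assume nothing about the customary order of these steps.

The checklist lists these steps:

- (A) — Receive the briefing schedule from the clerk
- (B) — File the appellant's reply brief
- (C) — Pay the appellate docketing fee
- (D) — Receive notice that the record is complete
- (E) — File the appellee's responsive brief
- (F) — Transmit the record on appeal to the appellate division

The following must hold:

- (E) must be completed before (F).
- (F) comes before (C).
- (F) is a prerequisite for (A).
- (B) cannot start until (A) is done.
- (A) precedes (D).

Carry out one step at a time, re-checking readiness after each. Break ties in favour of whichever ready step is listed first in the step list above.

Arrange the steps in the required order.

(E) has no prerequisites → (E) first.
(F) needed (E), now all done → (F).
Ready: (A) and (C). (A) is listed earlier → (A).
(B) and (D) now also ready, so the ready set is {(B), (C), (D)}; (B) is listed earlier → (B).
Ready: (C) and (D). (C) is listed earlier → (C).
That leaves (D) as the only ready step → (D).

(E) → (F) → (A) → (B) → (C) → (D)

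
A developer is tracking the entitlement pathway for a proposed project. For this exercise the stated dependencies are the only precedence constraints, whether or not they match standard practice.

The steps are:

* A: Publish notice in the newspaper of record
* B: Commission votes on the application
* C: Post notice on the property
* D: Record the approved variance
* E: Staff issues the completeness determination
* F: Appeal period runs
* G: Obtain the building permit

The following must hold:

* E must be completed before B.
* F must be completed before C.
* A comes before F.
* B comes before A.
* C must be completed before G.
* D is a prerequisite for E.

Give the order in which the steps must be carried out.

D is the only step with nothing outstanding, so it goes first.
E needed D, now all done → E.
B needed E, now all done → B.
That leaves A as the only ready step → A.
Next only F has its prerequisites met → F.
C needed F, now all done → C.
G needed C, now all done → G.

D, E, B, A, F, C, G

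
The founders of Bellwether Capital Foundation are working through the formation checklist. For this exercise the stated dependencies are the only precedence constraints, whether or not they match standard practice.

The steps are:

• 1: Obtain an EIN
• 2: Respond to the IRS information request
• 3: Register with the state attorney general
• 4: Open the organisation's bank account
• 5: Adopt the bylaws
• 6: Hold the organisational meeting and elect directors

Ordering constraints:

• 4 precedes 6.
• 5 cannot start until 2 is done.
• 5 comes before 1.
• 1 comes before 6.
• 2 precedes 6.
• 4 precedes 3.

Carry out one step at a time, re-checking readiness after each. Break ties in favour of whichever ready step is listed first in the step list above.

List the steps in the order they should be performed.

Nothing is required for 2 and 4. 2 is listed earlier → 2 first.
5 now also ready, so the ready set is {4, 5}; 4 is listed earlier → 4.
Now 3 and 5 have their prerequisites met. 3 is listed earlier, so 3 next.
5 needed 2, now all done → 5.
1 is the only step now ready → 1.
6 needed 1, 2 and 4, now all done → 6.

2 → 4 → 3 → 5 → 1 → 6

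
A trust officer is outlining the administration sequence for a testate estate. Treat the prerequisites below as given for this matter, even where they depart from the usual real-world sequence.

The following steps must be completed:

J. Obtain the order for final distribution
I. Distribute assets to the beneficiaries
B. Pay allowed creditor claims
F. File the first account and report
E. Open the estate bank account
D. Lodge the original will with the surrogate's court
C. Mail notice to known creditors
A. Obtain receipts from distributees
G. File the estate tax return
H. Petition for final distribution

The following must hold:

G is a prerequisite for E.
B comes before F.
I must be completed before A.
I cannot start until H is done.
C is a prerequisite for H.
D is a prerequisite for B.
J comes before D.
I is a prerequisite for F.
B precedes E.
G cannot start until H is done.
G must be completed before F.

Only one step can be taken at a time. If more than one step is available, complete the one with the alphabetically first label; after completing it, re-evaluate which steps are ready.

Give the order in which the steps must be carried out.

C, H, G, I, A, J, D, B, E, F

Nothing is required for C and J. C has the earlier label → C first.
Now H and J have their prerequisites met. H has the earlier label, so H next.
G and I now also ready, so the ready set is {G, I, J}; G has the earlier label → G.
Ready: I and J. I has the earlier label → I.
A now also ready, so the ready set is {A, J}; A has the earlier label → A.
Next only J has its prerequisites met → J.
That leaves D as the only ready step → D.
That leaves B as the only ready step → B.
E and F are both available; E has the earlier label → E.
Next only F has its prerequisites met → F.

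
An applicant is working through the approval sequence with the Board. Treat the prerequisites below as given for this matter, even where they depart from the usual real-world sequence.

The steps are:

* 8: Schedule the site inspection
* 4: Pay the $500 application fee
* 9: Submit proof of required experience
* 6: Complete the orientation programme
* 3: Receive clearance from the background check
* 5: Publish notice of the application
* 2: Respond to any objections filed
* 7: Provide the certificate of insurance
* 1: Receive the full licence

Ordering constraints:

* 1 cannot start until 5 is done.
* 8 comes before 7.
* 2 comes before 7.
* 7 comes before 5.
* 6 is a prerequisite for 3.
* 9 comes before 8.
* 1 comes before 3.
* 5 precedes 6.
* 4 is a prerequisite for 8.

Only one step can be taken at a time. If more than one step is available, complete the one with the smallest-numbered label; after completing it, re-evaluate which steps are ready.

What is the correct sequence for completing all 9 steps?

Nothing is required for 2, 4 and 9. 2 has the earlier label → 2 first.
Ready: 4 and 9. 4 has the earlier label → 4.
9 is the only step now ready → 9.
That leaves 8 as the only ready step → 8.
7 needed 2 and 8, now all done → 7.
That leaves 5 as the only ready step → 5.
Ready: 1 and 6. 1 has the earlier label → 1.
6 is the only step now ready → 6.
That leaves 3 as the only ready step → 3.

2 → 4 → 9 → 8 → 7 → 5 → 1 → 6 → 3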